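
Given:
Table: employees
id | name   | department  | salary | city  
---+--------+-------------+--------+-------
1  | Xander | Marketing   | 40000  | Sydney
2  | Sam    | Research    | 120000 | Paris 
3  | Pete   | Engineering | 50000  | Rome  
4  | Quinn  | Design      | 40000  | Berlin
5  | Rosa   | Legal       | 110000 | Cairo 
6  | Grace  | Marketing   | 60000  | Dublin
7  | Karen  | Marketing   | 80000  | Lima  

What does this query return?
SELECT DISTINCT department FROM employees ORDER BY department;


All 'department' values (row order): Marketing, Research, Engineering, Design, Legal, Marketing, Marketing
Removing duplicates leaves 5 unique value(s).

5 values:
Design
Engineering
Legal
Marketing
Research


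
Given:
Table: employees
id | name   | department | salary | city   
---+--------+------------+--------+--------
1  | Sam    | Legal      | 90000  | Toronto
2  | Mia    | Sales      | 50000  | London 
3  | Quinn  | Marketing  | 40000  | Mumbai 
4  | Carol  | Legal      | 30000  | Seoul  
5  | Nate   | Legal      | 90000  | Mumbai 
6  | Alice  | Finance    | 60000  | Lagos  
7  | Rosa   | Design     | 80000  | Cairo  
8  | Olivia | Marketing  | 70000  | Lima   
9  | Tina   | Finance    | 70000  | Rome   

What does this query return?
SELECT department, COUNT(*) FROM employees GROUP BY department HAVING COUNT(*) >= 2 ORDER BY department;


Groups with count >= 2:
  Finance: 2 -> PASS
  Legal: 3 -> PASS
  Marketing: 2 -> PASS
  Design: 1 -> filtered out
  Sales: 1 -> filtered out


3 groups:
Finance, 2
Legal, 3
Marketing, 2


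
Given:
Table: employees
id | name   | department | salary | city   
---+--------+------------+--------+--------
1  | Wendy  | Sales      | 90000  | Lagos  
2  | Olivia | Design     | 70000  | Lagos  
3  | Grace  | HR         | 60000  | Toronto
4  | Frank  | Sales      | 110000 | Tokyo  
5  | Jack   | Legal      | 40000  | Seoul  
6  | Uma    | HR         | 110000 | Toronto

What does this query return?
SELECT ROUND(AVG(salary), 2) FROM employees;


SUM(salary) = 480000
COUNT = 6
ROUND(AVG, 2) = ROUND(480000 / 6, 2) = 80000.0

80000.0


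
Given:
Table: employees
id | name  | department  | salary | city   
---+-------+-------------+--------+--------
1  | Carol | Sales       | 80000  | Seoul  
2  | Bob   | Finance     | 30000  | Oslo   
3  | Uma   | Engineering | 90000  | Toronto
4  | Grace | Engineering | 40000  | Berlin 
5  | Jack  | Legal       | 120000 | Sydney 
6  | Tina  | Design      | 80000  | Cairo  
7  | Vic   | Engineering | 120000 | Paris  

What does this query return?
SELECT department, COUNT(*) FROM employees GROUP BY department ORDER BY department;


Assigning each row to its department group:
  Carol -> Sales
  Bob -> Finance
  Uma -> Engineering
  Grace -> Engineering
  Jack -> Legal
  Tina -> Design
  Vic -> Engineering


5 groups:
Design, 1
Engineering, 3
Finance, 1
Legal, 1
Sales, 1


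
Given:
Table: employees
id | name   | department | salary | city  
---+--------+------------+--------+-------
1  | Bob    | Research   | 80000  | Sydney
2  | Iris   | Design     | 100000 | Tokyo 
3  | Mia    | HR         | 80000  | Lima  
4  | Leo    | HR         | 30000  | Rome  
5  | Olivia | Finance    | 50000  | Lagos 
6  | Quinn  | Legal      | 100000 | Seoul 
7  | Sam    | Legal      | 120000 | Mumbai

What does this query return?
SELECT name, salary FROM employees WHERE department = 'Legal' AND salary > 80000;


Filtering: department = 'Legal' AND salary > 80000
Matching: 2 rows

2 rows:
Quinn, 100000
Sam, 120000


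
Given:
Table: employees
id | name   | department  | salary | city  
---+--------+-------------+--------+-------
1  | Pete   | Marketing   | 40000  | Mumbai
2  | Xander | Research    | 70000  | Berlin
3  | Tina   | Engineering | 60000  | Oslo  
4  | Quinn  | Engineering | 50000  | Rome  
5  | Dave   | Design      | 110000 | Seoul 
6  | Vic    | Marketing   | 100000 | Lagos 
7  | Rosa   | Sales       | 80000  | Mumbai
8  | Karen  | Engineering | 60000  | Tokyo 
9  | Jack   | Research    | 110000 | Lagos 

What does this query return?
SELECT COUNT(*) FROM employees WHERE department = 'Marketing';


Counting rows where department = 'Marketing'
  Pete -> MATCH
  Vic -> MATCH


2


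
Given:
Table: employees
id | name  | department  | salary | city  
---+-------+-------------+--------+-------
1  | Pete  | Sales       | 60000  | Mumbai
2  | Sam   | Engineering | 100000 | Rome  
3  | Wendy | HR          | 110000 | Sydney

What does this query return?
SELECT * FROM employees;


SELECT * returns all 3 rows with all columns

3 rows:
1, Pete, Sales, 60000, Mumbai
2, Sam, Engineering, 100000, Rome
3, Wendy, HR, 110000, Sydney


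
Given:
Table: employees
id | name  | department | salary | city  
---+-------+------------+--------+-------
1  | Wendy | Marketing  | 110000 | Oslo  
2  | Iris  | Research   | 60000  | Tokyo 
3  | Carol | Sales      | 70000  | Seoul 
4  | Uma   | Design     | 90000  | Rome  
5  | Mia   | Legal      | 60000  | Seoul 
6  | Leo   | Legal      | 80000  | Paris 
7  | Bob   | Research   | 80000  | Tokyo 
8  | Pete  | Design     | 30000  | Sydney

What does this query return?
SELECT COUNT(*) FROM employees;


COUNT(*) counts all rows

8


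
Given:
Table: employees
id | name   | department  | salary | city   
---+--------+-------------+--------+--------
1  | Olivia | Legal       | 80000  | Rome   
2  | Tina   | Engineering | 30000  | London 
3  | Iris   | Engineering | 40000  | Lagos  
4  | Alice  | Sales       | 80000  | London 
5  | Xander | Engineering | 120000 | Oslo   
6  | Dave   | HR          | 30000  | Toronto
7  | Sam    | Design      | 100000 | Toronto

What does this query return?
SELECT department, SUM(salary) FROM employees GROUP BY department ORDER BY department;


Summing salary within each department:
  Design: 100000 = 100000
  Engineering: 30000 + 40000 + 120000 = 190000
  HR: 30000 = 30000
  Legal: 80000 = 80000
  Sales: 80000 = 80000


5 groups:
Design, 100000
Engineering, 190000
HR, 30000
Legal, 80000
Sales, 80000


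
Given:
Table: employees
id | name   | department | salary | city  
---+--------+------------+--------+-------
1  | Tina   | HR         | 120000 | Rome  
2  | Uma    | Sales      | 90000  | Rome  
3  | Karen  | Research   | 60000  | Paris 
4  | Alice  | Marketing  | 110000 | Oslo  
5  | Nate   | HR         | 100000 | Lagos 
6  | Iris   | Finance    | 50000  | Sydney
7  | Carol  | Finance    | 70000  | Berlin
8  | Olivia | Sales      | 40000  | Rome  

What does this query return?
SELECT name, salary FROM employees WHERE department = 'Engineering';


Filtering: department = 'Engineering'
Matching rows: 0

Empty result set (0 rows)


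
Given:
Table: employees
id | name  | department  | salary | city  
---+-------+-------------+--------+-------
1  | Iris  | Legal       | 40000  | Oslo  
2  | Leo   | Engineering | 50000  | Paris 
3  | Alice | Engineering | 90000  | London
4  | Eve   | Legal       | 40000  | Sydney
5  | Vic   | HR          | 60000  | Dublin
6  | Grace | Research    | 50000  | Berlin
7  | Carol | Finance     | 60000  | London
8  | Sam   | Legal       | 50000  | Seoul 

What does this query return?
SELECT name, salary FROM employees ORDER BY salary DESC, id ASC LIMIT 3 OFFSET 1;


Sort by salary DESC (id ASC tiebreak), then skip 1 and take 3
Rows 2 through 4

3 rows:
Vic, 60000
Carol, 60000
Leo, 50000


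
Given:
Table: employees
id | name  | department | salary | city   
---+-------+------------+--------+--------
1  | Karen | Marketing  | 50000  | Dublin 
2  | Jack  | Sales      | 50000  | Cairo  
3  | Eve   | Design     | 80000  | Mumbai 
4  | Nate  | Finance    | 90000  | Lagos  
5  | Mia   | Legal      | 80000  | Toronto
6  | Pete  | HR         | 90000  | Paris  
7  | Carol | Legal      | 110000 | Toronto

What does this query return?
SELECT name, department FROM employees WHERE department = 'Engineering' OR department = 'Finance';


Filtering: department = 'Engineering' OR 'Finance'
Matching: 1 rows

1 rows:
Nate, Finance


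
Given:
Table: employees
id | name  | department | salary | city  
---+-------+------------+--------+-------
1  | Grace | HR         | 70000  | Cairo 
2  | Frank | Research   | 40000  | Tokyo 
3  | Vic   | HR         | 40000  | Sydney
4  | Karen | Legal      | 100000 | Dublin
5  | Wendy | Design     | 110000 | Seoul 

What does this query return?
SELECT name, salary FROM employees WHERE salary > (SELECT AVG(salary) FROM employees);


Subquery: AVG(salary) = 72000.0
Filtering: salary > 72000.0
  Karen (100000) -> MATCH
  Wendy (110000) -> MATCH


2 rows:
Karen, 100000
Wendy, 110000


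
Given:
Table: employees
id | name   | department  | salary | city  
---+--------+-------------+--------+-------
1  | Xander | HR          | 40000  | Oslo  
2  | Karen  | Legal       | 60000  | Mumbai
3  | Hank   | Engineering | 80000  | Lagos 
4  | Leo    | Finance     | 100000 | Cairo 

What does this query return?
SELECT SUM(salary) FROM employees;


SUM(salary) = 40000 + 60000 + 80000 + 100000 = 280000

280000


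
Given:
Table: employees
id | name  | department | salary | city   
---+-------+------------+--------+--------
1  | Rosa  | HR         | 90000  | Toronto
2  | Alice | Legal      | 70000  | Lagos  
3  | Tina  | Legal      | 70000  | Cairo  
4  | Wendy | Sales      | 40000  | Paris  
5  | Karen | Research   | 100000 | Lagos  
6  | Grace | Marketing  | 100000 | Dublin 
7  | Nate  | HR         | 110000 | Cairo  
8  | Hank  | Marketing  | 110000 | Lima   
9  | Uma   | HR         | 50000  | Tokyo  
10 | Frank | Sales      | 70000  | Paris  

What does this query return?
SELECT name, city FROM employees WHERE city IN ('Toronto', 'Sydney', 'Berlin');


Filtering: city IN ('Toronto', 'Sydney', 'Berlin')
Matching: 1 rows

1 rows:
Rosa, Toronto


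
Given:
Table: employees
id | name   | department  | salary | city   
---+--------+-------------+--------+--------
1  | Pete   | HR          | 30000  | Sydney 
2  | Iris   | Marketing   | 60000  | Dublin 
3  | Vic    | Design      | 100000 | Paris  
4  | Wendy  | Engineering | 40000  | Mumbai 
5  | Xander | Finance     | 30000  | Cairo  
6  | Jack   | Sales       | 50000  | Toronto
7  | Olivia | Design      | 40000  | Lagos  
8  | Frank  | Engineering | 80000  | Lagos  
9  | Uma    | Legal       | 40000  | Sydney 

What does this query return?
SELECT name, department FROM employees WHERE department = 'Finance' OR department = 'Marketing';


Filtering: department = 'Finance' OR 'Marketing'
Matching: 2 rows

2 rows:
Iris, Marketing
Xander, Finance


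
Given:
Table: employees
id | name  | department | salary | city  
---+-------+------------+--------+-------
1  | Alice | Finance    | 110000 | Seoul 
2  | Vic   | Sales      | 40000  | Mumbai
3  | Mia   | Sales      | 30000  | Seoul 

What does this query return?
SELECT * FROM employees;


SELECT * returns all 3 rows with all columns

3 rows:
1, Alice, Finance, 110000, Seoul
2, Vic, Sales, 40000, Mumbai
3, Mia, Sales, 30000, Seoul


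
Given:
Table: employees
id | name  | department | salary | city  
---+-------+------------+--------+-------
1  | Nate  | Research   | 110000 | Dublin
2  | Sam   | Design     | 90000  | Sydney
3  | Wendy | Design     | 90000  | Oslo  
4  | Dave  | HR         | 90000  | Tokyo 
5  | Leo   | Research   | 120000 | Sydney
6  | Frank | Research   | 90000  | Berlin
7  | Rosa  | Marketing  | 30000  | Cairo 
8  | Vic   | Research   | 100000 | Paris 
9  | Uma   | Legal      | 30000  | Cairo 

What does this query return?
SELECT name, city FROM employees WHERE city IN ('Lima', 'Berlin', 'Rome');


Filtering: city IN ('Lima', 'Berlin', 'Rome')
Matching: 1 rows

1 rows:
Frank, Berlin


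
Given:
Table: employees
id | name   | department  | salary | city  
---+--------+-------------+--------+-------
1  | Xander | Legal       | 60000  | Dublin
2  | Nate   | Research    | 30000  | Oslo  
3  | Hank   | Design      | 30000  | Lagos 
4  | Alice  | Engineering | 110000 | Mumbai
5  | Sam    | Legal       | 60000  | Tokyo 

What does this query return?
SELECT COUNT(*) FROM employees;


COUNT(*) counts all rows

5


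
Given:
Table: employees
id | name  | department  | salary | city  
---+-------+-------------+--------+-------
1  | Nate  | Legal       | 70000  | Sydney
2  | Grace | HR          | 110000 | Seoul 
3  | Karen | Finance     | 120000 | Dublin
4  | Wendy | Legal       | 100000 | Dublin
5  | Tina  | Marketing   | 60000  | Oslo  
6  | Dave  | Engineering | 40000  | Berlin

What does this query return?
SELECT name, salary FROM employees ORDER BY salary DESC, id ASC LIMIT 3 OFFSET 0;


Sort by salary DESC (id ASC tiebreak), then skip 0 and take 3
Rows 1 through 3

3 rows:
Karen, 120000
Grace, 110000
Wendy, 100000


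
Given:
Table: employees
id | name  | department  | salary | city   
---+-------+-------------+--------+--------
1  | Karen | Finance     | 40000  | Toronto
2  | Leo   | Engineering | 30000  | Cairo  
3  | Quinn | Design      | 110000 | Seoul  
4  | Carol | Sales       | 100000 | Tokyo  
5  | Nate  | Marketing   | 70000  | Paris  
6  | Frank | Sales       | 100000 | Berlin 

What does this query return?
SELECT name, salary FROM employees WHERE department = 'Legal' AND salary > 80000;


Filtering: department = 'Legal' AND salary > 80000
Matching: 0 rows

Empty result set (0 rows)


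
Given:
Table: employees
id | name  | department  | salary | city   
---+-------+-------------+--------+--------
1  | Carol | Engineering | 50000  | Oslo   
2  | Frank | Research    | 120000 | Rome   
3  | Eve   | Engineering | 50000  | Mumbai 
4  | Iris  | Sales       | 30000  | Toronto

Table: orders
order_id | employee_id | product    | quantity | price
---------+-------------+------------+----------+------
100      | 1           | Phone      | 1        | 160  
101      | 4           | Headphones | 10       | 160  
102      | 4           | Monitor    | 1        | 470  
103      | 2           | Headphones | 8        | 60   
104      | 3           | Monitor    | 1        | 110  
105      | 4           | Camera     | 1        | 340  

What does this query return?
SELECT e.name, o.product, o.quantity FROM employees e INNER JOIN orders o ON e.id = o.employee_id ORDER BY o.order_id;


Joining employees.id = orders.employee_id:
  employee Carol (id=1) -> order Phone
  employee Iris (id=4) -> order Headphones
  employee Iris (id=4) -> order Monitor
  employee Frank (id=2) -> order Headphones
  employee Eve (id=3) -> order Monitor
  employee Iris (id=4) -> order Camera


6 rows:
Carol, Phone, 1
Iris, Headphones, 10
Iris, Monitor, 1
Frank, Headphones, 8
Eve, Monitor, 1
Iris, Camera, 1


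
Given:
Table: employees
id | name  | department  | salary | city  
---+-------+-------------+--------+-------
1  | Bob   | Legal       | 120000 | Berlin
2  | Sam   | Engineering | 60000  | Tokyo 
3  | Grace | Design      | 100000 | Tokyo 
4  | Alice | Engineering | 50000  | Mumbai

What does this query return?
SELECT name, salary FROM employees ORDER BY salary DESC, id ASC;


Sorting by salary DESC, then id ASC for ties

4 rows:
Bob, 120000
Grace, 100000
Sam, 60000
Alice, 50000


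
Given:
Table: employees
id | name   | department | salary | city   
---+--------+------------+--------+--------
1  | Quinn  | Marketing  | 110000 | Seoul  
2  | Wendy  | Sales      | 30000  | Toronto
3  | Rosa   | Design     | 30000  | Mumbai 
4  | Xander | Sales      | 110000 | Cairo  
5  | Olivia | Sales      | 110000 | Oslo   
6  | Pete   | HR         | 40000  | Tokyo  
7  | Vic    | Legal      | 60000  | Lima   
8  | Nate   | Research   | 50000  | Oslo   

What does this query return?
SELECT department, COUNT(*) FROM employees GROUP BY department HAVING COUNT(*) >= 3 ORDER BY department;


Groups with count >= 3:
  Sales: 3 -> PASS
  Design: 1 -> filtered out
  HR: 1 -> filtered out
  Legal: 1 -> filtered out
  Marketing: 1 -> filtered out
  Research: 1 -> filtered out


1 groups:
Sales, 3


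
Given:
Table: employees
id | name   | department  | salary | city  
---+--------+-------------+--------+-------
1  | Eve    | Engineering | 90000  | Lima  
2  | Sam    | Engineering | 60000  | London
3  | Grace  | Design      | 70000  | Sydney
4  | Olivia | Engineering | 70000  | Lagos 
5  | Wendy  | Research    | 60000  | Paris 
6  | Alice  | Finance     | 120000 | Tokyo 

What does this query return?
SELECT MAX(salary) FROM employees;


Salaries: 90000, 60000, 70000, 70000, 60000, 120000
MAX = 120000

120000


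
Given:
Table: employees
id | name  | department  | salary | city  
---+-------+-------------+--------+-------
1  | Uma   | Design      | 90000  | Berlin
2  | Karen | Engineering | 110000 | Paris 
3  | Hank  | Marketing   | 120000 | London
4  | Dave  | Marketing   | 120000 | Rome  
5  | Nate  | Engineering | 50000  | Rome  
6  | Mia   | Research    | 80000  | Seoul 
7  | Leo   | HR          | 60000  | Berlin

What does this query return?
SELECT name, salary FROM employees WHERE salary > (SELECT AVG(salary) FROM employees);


Subquery: AVG(salary) = 90000.0
Filtering: salary > 90000.0
  Karen (110000) -> MATCH
  Hank (120000) -> MATCH
  Dave (120000) -> MATCH


3 rows:
Karen, 110000
Hank, 120000
Dave, 120000


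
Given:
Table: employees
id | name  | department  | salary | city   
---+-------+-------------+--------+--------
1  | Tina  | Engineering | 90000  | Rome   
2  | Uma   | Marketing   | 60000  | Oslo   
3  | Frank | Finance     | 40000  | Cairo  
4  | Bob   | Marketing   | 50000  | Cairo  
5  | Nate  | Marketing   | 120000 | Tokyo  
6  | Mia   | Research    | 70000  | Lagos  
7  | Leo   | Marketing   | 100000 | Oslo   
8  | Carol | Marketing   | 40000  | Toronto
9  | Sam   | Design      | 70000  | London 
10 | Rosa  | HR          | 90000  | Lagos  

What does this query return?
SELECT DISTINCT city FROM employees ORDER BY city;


All 'city' values (row order): Rome, Oslo, Cairo, Cairo, Tokyo, Lagos, Oslo, Toronto, London, Lagos
Removing duplicates leaves 7 unique value(s).

7 values:
Cairo
Lagos
London
Oslo
Rome
Tokyo
Toronto


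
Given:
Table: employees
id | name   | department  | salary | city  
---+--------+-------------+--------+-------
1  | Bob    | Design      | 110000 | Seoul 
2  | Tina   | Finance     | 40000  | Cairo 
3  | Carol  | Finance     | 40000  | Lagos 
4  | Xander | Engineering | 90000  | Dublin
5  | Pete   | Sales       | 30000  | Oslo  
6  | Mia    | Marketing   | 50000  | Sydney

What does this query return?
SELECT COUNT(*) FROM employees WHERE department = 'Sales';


Counting rows where department = 'Sales'
  Pete -> MATCH


1


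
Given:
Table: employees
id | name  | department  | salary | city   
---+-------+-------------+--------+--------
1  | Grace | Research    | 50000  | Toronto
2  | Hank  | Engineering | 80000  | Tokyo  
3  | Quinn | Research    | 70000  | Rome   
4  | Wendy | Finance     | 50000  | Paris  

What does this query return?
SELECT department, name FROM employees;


Projecting columns: department, name

4 rows:
Research, Grace
Engineering, Hank
Research, Quinn
Finance, Wendy


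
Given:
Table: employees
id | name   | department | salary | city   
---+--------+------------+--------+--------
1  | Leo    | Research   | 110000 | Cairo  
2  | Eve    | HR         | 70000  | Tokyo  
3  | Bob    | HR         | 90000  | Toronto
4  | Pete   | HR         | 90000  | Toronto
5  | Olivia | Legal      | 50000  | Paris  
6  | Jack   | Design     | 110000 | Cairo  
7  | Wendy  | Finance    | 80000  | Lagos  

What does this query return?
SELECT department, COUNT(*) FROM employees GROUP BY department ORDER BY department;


Assigning each row to its department group:
  Leo -> Research
  Eve -> HR
  Bob -> HR
  Pete -> HR
  Olivia -> Legal
  Jack -> Design
  Wendy -> Finance


5 groups:
Design, 1
Finance, 1
HR, 3
Legal, 1
Research, 1


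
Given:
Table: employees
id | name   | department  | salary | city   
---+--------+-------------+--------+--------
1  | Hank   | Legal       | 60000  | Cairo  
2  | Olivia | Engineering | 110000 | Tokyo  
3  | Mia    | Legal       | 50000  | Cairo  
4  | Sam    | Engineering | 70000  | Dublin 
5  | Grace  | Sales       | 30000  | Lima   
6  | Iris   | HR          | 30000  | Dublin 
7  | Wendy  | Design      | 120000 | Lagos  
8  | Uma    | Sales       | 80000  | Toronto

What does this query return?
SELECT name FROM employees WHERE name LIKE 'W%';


LIKE 'W%' matches names starting with 'W'
Matching: 1

1 rows:
Wendy


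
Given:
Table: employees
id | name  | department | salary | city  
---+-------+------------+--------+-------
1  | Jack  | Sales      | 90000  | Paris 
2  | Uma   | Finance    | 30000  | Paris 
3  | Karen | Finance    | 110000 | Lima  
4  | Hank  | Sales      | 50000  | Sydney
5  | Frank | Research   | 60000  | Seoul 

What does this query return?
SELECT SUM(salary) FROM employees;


SUM(salary) = 90000 + 30000 + 110000 + 50000 + 60000 = 340000

340000


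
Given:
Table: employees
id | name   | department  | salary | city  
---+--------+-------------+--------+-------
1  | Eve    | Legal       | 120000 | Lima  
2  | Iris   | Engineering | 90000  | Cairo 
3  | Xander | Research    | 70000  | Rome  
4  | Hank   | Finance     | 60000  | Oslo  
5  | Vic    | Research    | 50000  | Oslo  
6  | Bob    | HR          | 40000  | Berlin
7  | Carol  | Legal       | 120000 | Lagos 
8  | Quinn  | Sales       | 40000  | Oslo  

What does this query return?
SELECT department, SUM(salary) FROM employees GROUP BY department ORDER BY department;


Summing salary within each department:
  Engineering: 90000 = 90000
  Finance: 60000 = 60000
  HR: 40000 = 40000
  Legal: 120000 + 120000 = 240000
  Research: 70000 + 50000 = 120000
  Sales: 40000 = 40000


6 groups:
Engineering, 90000
Finance, 60000
HR, 40000
Legal, 240000
Research, 120000
Sales, 40000


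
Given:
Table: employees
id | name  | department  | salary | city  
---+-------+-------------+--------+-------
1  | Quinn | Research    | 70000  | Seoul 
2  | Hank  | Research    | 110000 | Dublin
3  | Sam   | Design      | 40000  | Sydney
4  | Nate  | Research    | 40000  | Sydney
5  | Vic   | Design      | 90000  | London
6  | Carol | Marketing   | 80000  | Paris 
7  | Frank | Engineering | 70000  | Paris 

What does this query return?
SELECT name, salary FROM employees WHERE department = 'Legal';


Filtering: department = 'Legal'
Matching rows: 0

Empty result set (0 rows)


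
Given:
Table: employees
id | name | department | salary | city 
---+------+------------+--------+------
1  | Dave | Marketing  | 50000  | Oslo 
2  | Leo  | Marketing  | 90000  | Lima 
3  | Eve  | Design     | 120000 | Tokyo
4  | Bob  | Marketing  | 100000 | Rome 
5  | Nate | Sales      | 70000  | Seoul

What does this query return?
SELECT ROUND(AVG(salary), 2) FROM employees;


SUM(salary) = 430000
COUNT = 5
ROUND(AVG, 2) = ROUND(430000 / 5, 2) = 86000.0

86000.0


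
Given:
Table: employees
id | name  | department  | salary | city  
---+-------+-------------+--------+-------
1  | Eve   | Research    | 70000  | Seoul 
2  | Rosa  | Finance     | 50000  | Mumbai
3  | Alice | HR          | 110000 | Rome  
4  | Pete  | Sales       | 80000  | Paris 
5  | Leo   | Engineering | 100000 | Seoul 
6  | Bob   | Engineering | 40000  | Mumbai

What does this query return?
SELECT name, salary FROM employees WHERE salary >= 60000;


Filtering: salary >= 60000
Matching: 4 rows

4 rows:
Eve, 70000
Alice, 110000
Pete, 80000
Leo, 100000


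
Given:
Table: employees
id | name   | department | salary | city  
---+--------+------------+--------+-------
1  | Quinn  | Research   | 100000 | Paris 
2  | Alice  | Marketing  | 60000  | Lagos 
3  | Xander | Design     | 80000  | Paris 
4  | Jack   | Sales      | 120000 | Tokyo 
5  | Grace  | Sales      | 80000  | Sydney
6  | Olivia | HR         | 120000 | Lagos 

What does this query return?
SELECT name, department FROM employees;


Projecting columns: name, department

6 rows:
Quinn, Research
Alice, Marketing
Xander, Design
Jack, Sales
Grace, Sales
Olivia, HR


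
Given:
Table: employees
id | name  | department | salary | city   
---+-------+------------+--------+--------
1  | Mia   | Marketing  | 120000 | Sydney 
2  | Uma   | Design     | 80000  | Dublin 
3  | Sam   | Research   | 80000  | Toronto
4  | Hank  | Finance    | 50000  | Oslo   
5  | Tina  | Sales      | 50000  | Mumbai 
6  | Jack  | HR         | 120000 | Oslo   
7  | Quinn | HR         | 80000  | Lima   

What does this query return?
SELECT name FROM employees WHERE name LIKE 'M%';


LIKE 'M%' matches names starting with 'M'
Matching: 1

1 rows:
Mia


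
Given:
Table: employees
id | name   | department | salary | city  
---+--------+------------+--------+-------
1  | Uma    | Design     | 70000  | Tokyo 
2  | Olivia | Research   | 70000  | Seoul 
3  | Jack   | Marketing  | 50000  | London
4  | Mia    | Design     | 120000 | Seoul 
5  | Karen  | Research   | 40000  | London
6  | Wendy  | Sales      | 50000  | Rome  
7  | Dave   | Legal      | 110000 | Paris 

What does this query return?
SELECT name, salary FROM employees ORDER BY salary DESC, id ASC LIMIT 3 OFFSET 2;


Sort by salary DESC (id ASC tiebreak), then skip 2 and take 3
Rows 3 through 5

3 rows:
Uma, 70000
Olivia, 70000
Jack, 50000


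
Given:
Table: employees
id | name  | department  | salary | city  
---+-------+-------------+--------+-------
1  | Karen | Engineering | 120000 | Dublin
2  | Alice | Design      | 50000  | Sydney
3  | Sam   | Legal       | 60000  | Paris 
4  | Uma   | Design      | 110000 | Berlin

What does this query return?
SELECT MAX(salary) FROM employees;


Salaries: 120000, 50000, 60000, 110000
MAX = 120000

120000


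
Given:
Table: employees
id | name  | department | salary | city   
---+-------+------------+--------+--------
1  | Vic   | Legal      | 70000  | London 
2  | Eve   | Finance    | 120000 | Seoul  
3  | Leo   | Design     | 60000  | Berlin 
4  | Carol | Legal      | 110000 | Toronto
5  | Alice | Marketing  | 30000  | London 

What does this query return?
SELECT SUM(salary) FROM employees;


SUM(salary) = 70000 + 120000 + 60000 + 110000 + 30000 = 390000

390000


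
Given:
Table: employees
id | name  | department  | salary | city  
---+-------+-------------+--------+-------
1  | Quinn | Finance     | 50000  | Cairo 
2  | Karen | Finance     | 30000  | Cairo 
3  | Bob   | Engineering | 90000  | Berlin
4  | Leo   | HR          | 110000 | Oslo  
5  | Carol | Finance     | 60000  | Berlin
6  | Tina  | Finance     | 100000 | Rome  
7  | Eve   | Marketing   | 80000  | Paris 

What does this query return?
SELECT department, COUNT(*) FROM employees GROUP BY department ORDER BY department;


Assigning each row to its department group:
  Quinn -> Finance
  Karen -> Finance
  Bob -> Engineering
  Leo -> HR
  Carol -> Finance
  Tina -> Finance
  Eve -> Marketing


4 groups:
Engineering, 1
Finance, 4
HR, 1
Marketing, 1


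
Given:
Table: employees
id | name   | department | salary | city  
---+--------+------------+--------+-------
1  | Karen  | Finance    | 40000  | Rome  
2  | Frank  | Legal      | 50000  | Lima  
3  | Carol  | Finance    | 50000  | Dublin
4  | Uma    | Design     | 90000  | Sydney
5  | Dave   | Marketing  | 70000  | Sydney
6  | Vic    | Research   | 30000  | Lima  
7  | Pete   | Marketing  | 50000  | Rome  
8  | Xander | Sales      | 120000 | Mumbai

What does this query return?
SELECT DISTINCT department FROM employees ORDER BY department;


All 'department' values (row order): Finance, Legal, Finance, Design, Marketing, Research, Marketing, Sales
Removing duplicates leaves 6 unique value(s).

6 values:
Design
Finance
Legal
Marketing
Research
Sales


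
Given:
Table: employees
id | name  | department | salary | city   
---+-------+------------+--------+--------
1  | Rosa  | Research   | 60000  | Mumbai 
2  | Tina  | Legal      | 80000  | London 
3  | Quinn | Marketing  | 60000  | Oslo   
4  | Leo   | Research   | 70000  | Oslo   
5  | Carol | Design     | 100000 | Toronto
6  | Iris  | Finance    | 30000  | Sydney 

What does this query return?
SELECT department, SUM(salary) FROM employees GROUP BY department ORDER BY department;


Summing salary within each department:
  Design: 100000 = 100000
  Finance: 30000 = 30000
  Legal: 80000 = 80000
  Marketing: 60000 = 60000
  Research: 60000 + 70000 = 130000


5 groups:
Design, 100000
Finance, 30000
Legal, 80000
Marketing, 60000
Research, 130000


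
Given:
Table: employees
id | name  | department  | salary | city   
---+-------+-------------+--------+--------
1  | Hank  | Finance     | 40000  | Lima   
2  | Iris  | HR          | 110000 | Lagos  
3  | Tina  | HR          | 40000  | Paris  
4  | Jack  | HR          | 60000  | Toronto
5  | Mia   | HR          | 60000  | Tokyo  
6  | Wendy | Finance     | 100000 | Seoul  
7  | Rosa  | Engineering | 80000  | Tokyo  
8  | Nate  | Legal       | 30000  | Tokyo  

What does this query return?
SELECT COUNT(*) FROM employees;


COUNT(*) counts all rows

8


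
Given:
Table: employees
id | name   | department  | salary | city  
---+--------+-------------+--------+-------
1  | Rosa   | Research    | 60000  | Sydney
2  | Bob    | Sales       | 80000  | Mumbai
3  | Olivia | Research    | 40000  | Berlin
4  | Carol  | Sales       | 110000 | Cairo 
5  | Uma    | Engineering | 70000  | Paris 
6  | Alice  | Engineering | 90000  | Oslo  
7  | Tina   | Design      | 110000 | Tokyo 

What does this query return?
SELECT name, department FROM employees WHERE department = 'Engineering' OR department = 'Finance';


Filtering: department = 'Engineering' OR 'Finance'
Matching: 2 rows

2 rows:
Uma, Engineering
Alice, Engineering


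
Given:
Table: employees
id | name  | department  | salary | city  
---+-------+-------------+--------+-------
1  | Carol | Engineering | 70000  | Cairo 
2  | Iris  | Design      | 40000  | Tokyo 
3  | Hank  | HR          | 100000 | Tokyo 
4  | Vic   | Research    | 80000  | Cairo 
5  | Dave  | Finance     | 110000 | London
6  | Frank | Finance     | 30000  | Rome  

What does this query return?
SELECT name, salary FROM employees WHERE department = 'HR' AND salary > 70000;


Filtering: department = 'HR' AND salary > 70000
Matching: 1 rows

1 rows:
Hank, 100000


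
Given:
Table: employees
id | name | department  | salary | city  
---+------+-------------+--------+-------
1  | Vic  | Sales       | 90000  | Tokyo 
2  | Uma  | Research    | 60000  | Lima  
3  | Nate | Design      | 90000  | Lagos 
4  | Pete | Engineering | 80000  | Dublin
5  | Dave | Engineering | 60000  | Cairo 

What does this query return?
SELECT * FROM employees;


SELECT * returns all 5 rows with all columns

5 rows:
1, Vic, Sales, 90000, Tokyo
2, Uma, Research, 60000, Lima
3, Nate, Design, 90000, Lagos
4, Pete, Engineering, 80000, Dublin
5, Dave, Engineering, 60000, Cairo


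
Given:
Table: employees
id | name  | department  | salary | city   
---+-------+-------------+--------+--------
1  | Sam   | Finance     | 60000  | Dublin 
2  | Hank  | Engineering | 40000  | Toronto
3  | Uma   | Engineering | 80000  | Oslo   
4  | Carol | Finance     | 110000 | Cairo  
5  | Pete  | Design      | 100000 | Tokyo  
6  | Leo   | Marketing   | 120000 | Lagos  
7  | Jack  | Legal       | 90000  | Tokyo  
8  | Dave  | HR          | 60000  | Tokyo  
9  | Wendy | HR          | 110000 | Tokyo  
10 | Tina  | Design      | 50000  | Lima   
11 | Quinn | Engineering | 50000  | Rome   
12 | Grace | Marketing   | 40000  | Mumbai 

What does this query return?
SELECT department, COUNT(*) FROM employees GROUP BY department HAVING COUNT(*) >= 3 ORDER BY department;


Groups with count >= 3:
  Engineering: 3 -> PASS
  Design: 2 -> filtered out
  Finance: 2 -> filtered out
  HR: 2 -> filtered out
  Legal: 1 -> filtered out
  Marketing: 2 -> filtered out


1 groups:
Engineering, 3


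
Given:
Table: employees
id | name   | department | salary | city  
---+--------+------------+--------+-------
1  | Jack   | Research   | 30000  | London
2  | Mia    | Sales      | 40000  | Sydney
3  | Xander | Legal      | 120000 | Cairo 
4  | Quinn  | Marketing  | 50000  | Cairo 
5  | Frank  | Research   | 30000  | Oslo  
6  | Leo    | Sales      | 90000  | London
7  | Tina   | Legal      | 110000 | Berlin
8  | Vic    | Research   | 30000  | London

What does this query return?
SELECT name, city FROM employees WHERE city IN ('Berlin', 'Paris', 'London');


Filtering: city IN ('Berlin', 'Paris', 'London')
Matching: 4 rows

4 rows:
Jack, London
Leo, London
Tina, Berlin
Vic, London


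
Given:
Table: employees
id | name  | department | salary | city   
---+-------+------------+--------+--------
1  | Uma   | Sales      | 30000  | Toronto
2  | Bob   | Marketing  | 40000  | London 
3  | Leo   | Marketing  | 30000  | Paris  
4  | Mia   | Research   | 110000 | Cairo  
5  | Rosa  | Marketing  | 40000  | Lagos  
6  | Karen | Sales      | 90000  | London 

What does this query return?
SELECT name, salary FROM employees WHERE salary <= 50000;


Filtering: salary <= 50000
Matching: 4 rows

4 rows:
Uma, 30000
Bob, 40000
Leo, 30000
Rosa, 40000


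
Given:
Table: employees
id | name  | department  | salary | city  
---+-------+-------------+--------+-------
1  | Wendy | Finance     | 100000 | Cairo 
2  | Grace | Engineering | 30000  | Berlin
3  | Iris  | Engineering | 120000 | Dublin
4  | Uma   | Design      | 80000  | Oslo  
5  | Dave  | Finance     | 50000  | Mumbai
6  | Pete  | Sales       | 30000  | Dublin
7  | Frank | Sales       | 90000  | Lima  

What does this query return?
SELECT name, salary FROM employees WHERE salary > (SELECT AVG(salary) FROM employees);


Subquery: AVG(salary) = 71428.57
Filtering: salary > 71428.57
  Wendy (100000) -> MATCH
  Iris (120000) -> MATCH
  Uma (80000) -> MATCH
  Frank (90000) -> MATCH


4 rows:
Wendy, 100000
Iris, 120000
Uma, 80000
Frank, 90000


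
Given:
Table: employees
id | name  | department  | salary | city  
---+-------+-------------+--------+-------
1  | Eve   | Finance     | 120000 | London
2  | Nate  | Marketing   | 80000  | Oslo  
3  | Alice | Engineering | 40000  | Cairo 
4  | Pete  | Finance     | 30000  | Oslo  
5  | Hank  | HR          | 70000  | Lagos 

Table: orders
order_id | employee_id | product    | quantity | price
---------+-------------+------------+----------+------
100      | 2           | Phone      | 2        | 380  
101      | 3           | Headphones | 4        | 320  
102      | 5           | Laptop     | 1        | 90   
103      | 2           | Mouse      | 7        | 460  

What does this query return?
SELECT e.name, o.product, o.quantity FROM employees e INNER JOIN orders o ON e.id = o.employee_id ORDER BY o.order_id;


Joining employees.id = orders.employee_id:
  employee Nate (id=2) -> order Phone
  employee Alice (id=3) -> order Headphones
  employee Hank (id=5) -> order Laptop
  employee Nate (id=2) -> order Mouse


4 rows:
Nate, Phone, 2
Alice, Headphones, 4
Hank, Laptop, 1
Nate, Mouse, 7


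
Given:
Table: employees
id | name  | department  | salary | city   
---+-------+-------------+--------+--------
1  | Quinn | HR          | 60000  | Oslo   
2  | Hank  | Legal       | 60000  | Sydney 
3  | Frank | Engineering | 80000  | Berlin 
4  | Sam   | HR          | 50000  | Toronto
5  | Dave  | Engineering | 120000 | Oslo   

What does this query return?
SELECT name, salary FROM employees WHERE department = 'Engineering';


Filtering: department = 'Engineering'
Matching rows: 2

2 rows:
Frank, 80000
Dave, 120000


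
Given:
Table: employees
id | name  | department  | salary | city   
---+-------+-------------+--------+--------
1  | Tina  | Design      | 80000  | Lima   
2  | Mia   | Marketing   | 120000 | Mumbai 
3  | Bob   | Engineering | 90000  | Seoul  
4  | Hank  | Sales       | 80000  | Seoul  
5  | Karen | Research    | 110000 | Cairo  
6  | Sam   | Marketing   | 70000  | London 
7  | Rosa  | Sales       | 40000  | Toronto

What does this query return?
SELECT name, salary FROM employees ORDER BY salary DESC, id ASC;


Sorting by salary DESC, then id ASC for ties

7 rows:
Mia, 120000
Karen, 110000
Bob, 90000
Tina, 80000
Hank, 80000
Sam, 70000
Rosa, 40000


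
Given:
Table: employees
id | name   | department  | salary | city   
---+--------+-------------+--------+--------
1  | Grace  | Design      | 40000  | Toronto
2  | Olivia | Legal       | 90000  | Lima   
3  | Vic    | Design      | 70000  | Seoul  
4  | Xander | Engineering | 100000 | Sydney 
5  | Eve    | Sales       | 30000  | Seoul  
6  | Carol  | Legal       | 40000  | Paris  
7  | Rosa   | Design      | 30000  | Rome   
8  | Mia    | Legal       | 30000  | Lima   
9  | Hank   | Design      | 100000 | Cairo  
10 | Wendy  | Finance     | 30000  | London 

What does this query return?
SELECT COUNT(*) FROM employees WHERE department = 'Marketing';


Counting rows where department = 'Marketing'


0


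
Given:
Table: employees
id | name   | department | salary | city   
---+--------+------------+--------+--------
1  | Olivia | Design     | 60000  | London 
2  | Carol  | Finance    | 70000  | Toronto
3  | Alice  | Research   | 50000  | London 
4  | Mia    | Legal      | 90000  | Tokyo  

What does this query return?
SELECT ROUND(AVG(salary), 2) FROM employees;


SUM(salary) = 270000
COUNT = 4
ROUND(AVG, 2) = ROUND(270000 / 4, 2) = 67500.0

67500.0


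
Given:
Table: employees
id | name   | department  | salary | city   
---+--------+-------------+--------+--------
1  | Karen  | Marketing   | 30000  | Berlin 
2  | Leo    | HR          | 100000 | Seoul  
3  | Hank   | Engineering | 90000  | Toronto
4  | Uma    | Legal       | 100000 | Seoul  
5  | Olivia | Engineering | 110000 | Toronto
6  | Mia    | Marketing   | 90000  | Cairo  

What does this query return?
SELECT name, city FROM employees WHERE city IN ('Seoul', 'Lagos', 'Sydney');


Filtering: city IN ('Seoul', 'Lagos', 'Sydney')
Matching: 2 rows

2 rows:
Leo, Seoul
Uma, Seoul


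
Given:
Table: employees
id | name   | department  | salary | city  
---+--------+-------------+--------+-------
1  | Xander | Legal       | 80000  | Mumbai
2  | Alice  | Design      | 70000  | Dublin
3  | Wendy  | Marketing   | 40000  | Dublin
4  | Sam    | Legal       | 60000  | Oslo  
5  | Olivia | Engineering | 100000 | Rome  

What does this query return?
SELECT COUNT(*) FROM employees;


COUNT(*) counts all rows

5


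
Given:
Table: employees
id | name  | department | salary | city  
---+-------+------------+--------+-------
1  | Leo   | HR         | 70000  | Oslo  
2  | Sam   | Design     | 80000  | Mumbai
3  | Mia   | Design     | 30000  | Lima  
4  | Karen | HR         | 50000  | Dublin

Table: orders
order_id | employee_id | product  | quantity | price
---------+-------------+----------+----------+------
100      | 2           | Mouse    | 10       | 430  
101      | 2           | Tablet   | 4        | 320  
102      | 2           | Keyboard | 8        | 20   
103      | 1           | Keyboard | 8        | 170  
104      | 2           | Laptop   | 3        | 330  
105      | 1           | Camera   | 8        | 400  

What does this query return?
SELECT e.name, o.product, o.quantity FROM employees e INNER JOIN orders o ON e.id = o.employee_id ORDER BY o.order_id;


Joining employees.id = orders.employee_id:
  employee Sam (id=2) -> order Mouse
  employee Sam (id=2) -> order Tablet
  employee Sam (id=2) -> order Keyboard
  employee Leo (id=1) -> order Keyboard
  employee Sam (id=2) -> order Laptop
  employee Leo (id=1) -> order Camera


6 rows:
Sam, Mouse, 10
Sam, Tablet, 4
Sam, Keyboard, 8
Leo, Keyboard, 8
Sam, Laptop, 3
Leo, Camera, 8


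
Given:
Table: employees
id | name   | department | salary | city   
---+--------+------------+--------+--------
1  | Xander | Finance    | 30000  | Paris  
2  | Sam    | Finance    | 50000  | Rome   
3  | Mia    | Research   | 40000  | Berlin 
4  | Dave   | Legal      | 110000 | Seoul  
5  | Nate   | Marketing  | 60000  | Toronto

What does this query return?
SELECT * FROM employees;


SELECT * returns all 5 rows with all columns

5 rows:
1, Xander, Finance, 30000, Paris
2, Sam, Finance, 50000, Rome
3, Mia, Research, 40000, Berlin
4, Dave, Legal, 110000, Seoul
5, Nate, Marketing, 60000, Toronto


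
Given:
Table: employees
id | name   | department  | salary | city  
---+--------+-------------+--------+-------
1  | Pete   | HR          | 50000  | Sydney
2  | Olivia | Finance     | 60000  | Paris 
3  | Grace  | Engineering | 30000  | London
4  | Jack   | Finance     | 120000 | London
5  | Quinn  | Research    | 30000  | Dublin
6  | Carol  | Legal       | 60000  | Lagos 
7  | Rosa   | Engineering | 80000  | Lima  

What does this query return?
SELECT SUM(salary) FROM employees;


SUM(salary) = 50000 + 60000 + 30000 + 120000 + 30000 + 60000 + 80000 = 430000

430000
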